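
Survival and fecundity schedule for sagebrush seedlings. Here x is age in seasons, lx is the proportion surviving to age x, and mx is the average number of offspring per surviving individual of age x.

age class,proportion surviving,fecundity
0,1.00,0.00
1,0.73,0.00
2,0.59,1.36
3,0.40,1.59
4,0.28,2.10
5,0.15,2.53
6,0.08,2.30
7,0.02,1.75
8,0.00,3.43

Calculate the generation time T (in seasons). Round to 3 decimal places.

lx·mx: 0, 0, 0.8024, 0.636, 0.588, 0.3795, 0.184, 0.035, 0 → R0 = 2.6249
x·lx·mx: 0, 0, 1.6048, 1.908, 2.352, 1.8975, 1.104, 0.245, 0 → Σ = 9.1113
T = 9.1113 / 2.6249 = 3.471104… → 3.471

3.471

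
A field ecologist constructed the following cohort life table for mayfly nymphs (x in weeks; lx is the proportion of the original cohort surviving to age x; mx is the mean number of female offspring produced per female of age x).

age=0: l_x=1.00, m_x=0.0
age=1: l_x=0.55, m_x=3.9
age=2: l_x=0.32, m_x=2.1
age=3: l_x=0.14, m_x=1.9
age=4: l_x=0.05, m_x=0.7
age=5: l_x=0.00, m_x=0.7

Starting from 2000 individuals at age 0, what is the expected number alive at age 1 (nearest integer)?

1100

Expected survivors = N0 · l_1 = 2000 × 0.55 = 1100 → 1100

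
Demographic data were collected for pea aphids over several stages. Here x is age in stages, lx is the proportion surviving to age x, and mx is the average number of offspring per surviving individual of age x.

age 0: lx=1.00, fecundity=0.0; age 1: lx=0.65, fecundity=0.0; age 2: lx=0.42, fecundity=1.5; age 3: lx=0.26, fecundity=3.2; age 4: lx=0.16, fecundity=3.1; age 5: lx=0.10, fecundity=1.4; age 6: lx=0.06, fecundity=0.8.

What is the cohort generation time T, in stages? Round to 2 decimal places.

lx·mx: 0, 0, 0.63, 0.832, 0.496, 0.14, 0.048 → R0 = 2.146
x·lx·mx: 0, 0, 1.26, 2.496, 1.984, 0.7, 0.288 → Σ = 6.728
T = 6.728 / 2.146 = 3.135135… → 3.14

3.14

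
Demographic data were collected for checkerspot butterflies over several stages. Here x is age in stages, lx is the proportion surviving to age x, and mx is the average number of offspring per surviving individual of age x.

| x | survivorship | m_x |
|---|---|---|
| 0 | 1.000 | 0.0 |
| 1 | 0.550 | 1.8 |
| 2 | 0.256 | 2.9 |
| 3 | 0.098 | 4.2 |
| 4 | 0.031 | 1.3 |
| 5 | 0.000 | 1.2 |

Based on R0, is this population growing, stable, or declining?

R0 = Σ lx·mx = 0 + 0.99 + 0.7424 + 0.4116 + 0.0403 + 0 = 2.1843
R0 > 1, so the population is growing.

growing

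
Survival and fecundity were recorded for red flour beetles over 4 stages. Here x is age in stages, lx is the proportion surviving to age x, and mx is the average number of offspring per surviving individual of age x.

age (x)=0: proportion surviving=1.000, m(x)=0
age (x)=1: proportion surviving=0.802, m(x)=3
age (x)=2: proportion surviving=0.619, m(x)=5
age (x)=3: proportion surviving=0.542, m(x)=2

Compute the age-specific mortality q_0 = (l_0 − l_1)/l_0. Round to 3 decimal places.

q_0 = (l_0 − l_1) / l_0 = (1 − 0.802) / 1
     = 0.198 / 1 = 0.198 → 0.198

0.198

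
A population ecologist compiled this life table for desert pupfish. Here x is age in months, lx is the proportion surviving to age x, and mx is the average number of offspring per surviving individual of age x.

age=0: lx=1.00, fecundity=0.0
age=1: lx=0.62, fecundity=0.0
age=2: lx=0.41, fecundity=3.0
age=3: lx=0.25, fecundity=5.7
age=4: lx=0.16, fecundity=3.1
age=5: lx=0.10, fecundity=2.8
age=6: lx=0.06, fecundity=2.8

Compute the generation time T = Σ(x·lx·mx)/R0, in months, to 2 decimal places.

lx·mx: 0, 0, 1.23, 1.425, 0.496, 0.28, 0.168 → R0 = 3.599
x·lx·mx: 0, 0, 2.46, 4.275, 1.984, 1.4, 1.008 → Σ = 11.127
T = 11.127 / 3.599 = 3.091692… → 3.09

3.09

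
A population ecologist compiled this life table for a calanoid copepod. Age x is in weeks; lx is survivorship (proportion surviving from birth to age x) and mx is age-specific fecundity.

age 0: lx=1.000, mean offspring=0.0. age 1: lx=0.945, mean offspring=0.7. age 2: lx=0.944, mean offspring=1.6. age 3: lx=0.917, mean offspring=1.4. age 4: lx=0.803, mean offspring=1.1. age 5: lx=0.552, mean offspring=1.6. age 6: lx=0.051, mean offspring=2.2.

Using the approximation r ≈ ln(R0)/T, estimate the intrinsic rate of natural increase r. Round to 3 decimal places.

0.553

R0 = Σ lx·mx = 0 + 0.6615 + 1.5104 + 1.2838 + 0.8833 + 0.8832 + 0.1122 = 5.3344
Σ x·lx·mx = 16.1561; T = 16.1561/5.3344 = 3.02866…
r ≈ ln(R0)/T = ln(5.3344)/3.02866… = 0.55278… → 0.553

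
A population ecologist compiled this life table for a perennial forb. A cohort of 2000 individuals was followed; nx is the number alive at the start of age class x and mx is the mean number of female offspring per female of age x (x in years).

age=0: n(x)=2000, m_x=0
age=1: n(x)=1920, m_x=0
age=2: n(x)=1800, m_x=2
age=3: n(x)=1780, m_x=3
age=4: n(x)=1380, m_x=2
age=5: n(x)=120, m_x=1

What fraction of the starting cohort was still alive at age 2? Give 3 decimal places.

0.900

l_2 = n_2/n_0 = 1800/2000 = 0.9 → 0.900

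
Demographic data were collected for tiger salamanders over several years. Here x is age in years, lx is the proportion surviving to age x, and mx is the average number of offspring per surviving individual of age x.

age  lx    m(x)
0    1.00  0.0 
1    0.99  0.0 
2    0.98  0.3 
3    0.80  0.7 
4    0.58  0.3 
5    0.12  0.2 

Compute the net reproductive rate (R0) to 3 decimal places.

lx·mx by age: 0, 0, 0.294, 0.56, 0.174, 0.024
R0 = Σ lx·mx = 1.052 → 1.052

1.052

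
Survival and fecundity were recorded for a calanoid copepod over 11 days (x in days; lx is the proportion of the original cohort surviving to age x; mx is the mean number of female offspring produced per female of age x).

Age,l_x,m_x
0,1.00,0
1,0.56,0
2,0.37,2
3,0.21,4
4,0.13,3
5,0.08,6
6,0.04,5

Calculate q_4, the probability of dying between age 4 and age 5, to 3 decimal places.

0.385

q_4 = (l_4 − l_5) / l_4 = (0.13 − 0.08) / 0.13
     = 0.05 / 0.13 = 0.384615… → 0.385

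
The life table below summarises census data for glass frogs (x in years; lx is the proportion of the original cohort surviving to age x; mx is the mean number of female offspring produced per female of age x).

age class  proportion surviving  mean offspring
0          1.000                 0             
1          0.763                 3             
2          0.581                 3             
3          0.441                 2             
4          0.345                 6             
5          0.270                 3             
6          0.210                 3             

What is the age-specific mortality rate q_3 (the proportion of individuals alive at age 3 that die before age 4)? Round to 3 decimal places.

0.218

q_3 = (l_3 − l_4) / l_3 = (0.441 − 0.345) / 0.441
     = 0.096 / 0.441 = 0.217687… → 0.218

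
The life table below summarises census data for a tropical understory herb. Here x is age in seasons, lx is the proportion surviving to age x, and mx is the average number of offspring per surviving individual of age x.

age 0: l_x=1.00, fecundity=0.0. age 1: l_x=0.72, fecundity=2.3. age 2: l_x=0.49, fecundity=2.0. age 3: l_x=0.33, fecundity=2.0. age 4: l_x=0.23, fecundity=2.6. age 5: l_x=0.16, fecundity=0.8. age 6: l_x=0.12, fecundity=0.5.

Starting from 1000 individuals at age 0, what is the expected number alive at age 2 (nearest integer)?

Expected survivors = N0 · l_2 = 1000 × 0.49 = 490 → 490

490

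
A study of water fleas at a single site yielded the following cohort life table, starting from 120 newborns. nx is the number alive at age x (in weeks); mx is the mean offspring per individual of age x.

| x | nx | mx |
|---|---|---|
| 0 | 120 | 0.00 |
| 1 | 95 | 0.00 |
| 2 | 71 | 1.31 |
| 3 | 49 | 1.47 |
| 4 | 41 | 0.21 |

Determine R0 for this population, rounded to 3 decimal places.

lx = nx/n0 = nx/120: 1, 0.79167…, 0.59167…, 0.40833…, 0.34167…
lx·mx by age: 0, 0, 0.775083…, 0.60025…, 0.07175…
R0 = Σ lx·mx = 1.447083… → 1.447

1.447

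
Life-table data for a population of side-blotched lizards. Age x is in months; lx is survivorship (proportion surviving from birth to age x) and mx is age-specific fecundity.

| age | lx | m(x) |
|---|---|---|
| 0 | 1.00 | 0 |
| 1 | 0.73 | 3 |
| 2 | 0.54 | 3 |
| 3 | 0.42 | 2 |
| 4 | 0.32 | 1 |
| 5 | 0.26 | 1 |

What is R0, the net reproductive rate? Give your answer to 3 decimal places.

5.230

lx·mx by age: 0, 2.19, 1.62, 0.84, 0.32, 0.26
R0 = Σ lx·mx = 5.23 → 5.230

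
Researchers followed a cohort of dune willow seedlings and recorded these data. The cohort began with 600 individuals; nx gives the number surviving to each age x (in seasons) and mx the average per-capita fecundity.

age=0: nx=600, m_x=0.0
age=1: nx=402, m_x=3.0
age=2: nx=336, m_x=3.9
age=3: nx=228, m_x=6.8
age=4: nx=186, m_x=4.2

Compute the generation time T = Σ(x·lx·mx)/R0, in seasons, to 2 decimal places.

lx = nx/n0 = nx/600: 1, 0.67, 0.56, 0.38, 0.31
lx·mx: 0, 2.01, 2.184, 2.584, 1.302 → R0 = 8.08
x·lx·mx: 0, 2.01, 4.368, 7.752, 5.208 → Σ = 19.338
T = 19.338 / 8.08 = 2.393317… → 2.39

2.39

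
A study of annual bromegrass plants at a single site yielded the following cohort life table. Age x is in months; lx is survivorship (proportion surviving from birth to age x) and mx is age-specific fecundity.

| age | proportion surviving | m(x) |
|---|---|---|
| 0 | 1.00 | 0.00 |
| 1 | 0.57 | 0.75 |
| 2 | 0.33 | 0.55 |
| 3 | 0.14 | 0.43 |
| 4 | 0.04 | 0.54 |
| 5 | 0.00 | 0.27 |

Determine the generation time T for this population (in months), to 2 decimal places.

lx·mx: 0, 0.4275, 0.1815, 0.0602, 0.0216, 0 → R0 = 0.6908
x·lx·mx: 0, 0.4275, 0.363, 0.1806, 0.0864, 0 → Σ = 1.0575
T = 1.0575 / 0.6908 = 1.530834… → 1.53

1.53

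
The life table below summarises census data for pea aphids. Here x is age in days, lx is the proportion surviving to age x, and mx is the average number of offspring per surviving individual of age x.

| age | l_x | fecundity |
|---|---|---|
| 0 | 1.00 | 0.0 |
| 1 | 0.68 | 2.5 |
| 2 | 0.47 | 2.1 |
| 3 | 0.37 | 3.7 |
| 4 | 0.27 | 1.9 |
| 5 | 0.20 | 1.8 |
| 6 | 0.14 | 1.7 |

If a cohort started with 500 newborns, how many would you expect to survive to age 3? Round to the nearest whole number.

Expected survivors = N0 · l_3 = 500 × 0.37 = 185 → 185

185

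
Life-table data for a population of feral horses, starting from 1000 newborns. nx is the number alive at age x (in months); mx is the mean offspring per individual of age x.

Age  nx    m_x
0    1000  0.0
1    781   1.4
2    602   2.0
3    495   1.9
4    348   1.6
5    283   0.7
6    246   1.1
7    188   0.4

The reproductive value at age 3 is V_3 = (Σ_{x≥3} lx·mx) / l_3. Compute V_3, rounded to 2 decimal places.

lx = nx/n0 = nx/1000: 1, 0.781, 0.602, 0.495, 0.348, 0.283, 0.246, 0.188
lx·mx for x ≥ 3: 0.9405, 0.5568, 0.1981, 0.2706, 0.0752 → sum = 2.0412
V_3 = 2.0412 / l_3 = 2.0412 / 0.495 = 4.123636… → 4.12

4.12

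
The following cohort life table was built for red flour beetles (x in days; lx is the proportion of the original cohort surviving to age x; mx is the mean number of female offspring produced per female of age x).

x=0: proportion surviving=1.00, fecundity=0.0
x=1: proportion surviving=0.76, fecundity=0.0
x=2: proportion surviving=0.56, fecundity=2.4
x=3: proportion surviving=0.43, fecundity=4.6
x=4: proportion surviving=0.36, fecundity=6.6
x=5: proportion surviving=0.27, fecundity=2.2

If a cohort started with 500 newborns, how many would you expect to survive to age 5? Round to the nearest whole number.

Expected survivors = N0 · l_5 = 500 × 0.27 = 135 → 135

135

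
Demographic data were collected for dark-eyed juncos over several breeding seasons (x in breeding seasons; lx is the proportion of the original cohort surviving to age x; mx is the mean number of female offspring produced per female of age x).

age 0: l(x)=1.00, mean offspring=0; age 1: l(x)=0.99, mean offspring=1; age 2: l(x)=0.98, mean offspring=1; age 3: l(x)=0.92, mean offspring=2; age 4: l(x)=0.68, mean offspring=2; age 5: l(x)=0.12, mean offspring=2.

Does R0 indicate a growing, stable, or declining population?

R0 = Σ lx·mx = 0 + 0.99 + 0.98 + 1.84 + 1.36 + 0.24 = 5.41
R0 > 1, so the population is growing.

growing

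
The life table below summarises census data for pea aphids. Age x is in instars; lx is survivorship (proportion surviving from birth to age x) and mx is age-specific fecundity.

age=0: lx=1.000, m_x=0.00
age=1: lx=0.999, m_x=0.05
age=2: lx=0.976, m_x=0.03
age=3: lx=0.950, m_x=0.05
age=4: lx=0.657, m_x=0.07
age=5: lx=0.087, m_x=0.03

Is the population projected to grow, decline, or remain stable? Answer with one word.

R0 = Σ lx·mx = 0 + 0.04995 + 0.02928 + 0.0475 + 0.04599 + 0.00261 = 0.17533
R0 < 1, so the population is declining.

declining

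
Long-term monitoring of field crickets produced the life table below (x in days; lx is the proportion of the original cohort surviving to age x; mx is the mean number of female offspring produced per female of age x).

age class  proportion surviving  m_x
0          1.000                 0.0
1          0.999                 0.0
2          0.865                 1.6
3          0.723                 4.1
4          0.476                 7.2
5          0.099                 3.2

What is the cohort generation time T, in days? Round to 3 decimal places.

lx·mx: 0, 0, 1.384, 2.9643, 3.4272, 0.3168 → R0 = 8.0923
x·lx·mx: 0, 0, 2.768, 8.8929, 13.7088, 1.584 → Σ = 26.9537
T = 26.9537 / 8.0923 = 3.330784… → 3.331

3.331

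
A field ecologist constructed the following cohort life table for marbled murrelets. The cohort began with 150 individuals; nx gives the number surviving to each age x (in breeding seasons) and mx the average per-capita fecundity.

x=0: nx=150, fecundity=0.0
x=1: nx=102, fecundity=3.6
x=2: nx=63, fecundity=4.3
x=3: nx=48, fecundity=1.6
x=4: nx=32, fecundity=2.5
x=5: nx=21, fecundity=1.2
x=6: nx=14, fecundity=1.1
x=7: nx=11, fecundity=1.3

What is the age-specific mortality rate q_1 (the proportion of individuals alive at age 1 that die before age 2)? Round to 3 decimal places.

lx = nx/n0 = nx/150: 1, 0.68, 0.42, 0.32, 0.21333…, 0.14, 0.09333…, 0.07333…
q_1 = (l_1 − l_2) / l_1 = (0.68 − 0.42) / 0.68
     = 0.26 / 0.68 = 0.382353… → 0.382

0.382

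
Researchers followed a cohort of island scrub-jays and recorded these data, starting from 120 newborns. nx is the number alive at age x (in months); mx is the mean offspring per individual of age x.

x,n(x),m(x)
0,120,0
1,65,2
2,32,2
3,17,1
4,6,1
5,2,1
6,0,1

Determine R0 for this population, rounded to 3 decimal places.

lx = nx/n0 = nx/120: 1, 0.54167…, 0.26667…, 0.14167…, 0.05, 0.01667…, 0
lx·mx by age: 0, 1.083333…, 0.533333…, 0.141667…, 0.05, 0.016667…, 0
R0 = Σ lx·mx = 1.825… → 1.825

1.825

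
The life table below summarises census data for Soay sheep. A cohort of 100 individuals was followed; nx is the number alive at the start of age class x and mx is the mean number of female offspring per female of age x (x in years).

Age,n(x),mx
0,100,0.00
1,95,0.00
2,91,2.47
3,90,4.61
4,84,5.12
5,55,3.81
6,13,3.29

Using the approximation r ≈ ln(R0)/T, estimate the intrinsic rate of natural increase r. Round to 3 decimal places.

lx = nx/n0 = nx/100: 1, 0.95, 0.91, 0.9, 0.84, 0.55, 0.13
R0 = Σ lx·mx = 0 + 0 + 2.2477 + 4.149 + 4.3008 + 2.0955 + 0.4277 = 13.2207
Σ x·lx·mx = 47.1893; T = 47.1893/13.2207 = 3.56935…
r ≈ ln(R0)/T = ln(13.2207)/3.56935… = 0.72332… → 0.723

0.723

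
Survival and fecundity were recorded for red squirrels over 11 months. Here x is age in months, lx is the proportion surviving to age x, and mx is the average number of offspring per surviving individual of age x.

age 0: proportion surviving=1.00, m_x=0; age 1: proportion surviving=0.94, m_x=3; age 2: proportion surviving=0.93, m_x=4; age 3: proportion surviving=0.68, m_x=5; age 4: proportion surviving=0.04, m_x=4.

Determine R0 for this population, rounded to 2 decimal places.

lx·mx by age: 0, 2.82, 3.72, 3.4, 0.16
R0 = Σ lx·mx = 10.1 → 10.10

10.10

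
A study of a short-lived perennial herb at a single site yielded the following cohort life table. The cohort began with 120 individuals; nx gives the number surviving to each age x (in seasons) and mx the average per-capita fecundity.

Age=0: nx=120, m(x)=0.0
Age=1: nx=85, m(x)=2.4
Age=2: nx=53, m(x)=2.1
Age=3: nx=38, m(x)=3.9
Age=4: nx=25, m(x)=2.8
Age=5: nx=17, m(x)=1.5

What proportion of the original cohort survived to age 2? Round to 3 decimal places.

l_2 = n_2/n_0 = 53/120 = 0.441667… → 0.442

0.442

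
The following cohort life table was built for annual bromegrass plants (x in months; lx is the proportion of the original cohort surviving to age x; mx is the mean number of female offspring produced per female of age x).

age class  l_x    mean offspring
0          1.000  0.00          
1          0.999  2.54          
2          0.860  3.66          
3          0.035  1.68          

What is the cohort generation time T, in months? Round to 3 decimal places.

1.568

lx·mx: 0, 2.53746, 3.1476, 0.0588 → R0 = 5.74386
x·lx·mx: 0, 2.53746, 6.2952, 0.1764 → Σ = 9.00906
T = 9.00906 / 5.74386 = 1.568468… → 1.568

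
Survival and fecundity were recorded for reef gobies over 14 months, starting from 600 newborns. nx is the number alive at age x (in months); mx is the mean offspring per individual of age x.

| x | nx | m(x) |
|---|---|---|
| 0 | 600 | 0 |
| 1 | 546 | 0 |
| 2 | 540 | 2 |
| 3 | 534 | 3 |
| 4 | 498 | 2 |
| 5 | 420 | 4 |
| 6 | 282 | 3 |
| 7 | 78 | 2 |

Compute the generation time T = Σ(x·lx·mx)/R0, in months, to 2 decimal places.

4.01

lx = nx/n0 = nx/600: 1, 0.91, 0.9, 0.89, 0.83, 0.7, 0.47, 0.13
lx·mx: 0, 0, 1.8, 2.67, 1.66, 2.8, 1.41, 0.26 → R0 = 10.6
x·lx·mx: 0, 0, 3.6, 8.01, 6.64, 14, 8.46, 1.82 → Σ = 42.53
T = 42.53 / 10.6 = 4.012264… → 4.01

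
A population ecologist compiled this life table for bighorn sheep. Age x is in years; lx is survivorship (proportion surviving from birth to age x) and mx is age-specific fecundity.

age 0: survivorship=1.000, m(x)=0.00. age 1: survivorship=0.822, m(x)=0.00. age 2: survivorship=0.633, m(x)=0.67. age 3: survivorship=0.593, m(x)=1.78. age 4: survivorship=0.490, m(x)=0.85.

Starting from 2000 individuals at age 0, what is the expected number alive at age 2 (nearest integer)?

1266

Expected survivors = N0 · l_2 = 2000 × 0.633 = 1266 → 1266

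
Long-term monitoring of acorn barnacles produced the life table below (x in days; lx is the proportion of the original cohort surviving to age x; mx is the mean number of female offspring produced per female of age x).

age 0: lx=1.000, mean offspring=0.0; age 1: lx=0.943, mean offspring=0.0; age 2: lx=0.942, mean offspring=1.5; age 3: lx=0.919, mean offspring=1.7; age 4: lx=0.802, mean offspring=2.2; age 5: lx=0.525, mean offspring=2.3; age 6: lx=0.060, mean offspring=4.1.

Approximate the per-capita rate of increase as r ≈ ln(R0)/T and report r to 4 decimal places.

R0 = Σ lx·mx = 0 + 0 + 1.413 + 1.5623 + 1.7644 + 1.2075 + 0.246 = 6.1932
Σ x·lx·mx = 22.084; T = 22.084/6.1932 = 3.56585…
r ≈ ln(R0)/T = ln(6.1932)/3.56585… = 0.511366… → 0.5114

0.5114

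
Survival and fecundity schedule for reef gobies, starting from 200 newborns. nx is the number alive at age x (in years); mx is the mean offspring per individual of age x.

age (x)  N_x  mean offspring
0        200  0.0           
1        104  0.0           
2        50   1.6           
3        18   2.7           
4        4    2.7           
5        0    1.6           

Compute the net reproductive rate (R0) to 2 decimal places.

0.70

lx = nx/n0 = nx/200: 1, 0.52, 0.25, 0.09, 0.02, 0
lx·mx by age: 0, 0, 0.4, 0.243, 0.054, 0
R0 = Σ lx·mx = 0.697 → 0.70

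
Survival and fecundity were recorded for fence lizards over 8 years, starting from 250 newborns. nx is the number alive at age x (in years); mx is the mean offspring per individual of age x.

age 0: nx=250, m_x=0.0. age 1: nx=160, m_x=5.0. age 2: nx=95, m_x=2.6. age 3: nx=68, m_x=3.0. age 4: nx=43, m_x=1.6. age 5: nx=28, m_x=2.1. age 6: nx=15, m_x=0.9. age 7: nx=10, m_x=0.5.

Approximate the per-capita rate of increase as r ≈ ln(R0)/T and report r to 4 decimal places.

0.9277

lx = nx/n0 = nx/250: 1, 0.64, 0.38, 0.272, 0.172, 0.112, 0.06, 0.04
R0 = Σ lx·mx = 0 + 3.2 + 0.988 + 0.816 + 0.2752 + 0.2352 + 0.054 + 0.02 = 5.5884
Σ x·lx·mx = 10.3648; T = 10.3648/5.5884 = 1.8547…
r ≈ ln(R0)/T = ln(5.5884)/1.8547… = 0.927748… → 0.9277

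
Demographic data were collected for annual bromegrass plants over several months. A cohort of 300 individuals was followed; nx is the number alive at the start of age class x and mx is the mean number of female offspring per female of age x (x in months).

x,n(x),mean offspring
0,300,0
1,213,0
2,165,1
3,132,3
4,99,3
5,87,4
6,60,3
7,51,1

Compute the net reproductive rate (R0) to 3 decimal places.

4.790

lx = nx/n0 = nx/300: 1, 0.71, 0.55, 0.44, 0.33, 0.29, 0.2, 0.17
lx·mx by age: 0, 0, 0.55, 1.32, 0.99, 1.16, 0.6, 0.17
R0 = Σ lx·mx = 4.79 → 4.790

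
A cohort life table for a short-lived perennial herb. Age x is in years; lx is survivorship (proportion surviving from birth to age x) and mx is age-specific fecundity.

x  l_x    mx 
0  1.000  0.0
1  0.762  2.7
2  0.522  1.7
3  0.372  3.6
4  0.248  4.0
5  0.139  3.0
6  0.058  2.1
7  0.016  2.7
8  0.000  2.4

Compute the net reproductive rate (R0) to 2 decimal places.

5.86

lx·mx by age: 0, 2.0574, 0.8874, 1.3392, 0.992, 0.417, 0.1218, 0.0432, 0
R0 = Σ lx·mx = 5.858 → 5.86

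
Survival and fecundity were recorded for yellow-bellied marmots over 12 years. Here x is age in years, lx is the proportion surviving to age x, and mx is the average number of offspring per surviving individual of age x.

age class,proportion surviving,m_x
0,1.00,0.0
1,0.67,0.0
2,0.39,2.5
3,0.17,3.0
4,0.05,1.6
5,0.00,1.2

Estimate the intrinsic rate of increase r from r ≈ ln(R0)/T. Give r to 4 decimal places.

R0 = Σ lx·mx = 0 + 0 + 0.975 + 0.51 + 0.08 + 0 = 1.565
Σ x·lx·mx = 3.8; T = 3.8/1.565 = 2.42812…
r ≈ ln(R0)/T = ln(1.565)/2.42812… = 0.184458… → 0.1845

0.1845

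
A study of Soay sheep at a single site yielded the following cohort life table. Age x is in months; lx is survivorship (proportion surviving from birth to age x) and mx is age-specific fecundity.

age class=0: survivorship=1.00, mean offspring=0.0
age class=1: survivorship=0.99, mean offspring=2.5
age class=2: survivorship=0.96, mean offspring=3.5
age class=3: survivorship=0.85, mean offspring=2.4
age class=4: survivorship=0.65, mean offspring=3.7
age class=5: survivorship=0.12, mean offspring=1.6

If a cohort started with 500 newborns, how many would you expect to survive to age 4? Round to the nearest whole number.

325

Expected survivors = N0 · l_4 = 500 × 0.65 = 325 → 325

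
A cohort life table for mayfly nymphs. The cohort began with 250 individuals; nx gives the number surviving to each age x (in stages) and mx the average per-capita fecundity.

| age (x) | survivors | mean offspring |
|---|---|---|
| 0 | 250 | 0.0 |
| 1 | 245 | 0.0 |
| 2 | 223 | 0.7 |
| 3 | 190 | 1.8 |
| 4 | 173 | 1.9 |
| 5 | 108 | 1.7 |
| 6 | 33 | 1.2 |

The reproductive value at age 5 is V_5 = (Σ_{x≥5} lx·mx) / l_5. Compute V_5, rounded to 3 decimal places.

2.067

lx = nx/n0 = nx/250: 1, 0.98, 0.892, 0.76, 0.692, 0.432, 0.132
lx·mx for x ≥ 5: 0.7344, 0.1584 → sum = 0.8928
V_5 = 0.8928 / l_5 = 0.8928 / 0.432 = 2.066667… → 2.067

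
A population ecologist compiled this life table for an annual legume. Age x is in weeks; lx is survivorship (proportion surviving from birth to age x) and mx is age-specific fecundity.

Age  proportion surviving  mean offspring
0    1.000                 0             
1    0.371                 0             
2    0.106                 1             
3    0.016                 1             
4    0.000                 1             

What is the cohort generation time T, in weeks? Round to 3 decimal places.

lx·mx: 0, 0, 0.106, 0.016, 0 → R0 = 0.122
x·lx·mx: 0, 0, 0.212, 0.048, 0 → Σ = 0.26
T = 0.26 / 0.122 = 2.131148… → 2.131

2.131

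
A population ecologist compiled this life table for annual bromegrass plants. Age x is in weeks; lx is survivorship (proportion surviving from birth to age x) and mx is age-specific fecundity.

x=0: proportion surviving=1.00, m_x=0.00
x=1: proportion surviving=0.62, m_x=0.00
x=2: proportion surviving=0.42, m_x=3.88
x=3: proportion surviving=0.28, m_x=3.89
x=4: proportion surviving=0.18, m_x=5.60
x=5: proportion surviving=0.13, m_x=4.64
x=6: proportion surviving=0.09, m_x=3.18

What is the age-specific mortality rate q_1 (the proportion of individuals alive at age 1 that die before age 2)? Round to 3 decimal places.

q_1 = (l_1 − l_2) / l_1 = (0.62 − 0.42) / 0.62
     = 0.2 / 0.62 = 0.322581… → 0.323

0.323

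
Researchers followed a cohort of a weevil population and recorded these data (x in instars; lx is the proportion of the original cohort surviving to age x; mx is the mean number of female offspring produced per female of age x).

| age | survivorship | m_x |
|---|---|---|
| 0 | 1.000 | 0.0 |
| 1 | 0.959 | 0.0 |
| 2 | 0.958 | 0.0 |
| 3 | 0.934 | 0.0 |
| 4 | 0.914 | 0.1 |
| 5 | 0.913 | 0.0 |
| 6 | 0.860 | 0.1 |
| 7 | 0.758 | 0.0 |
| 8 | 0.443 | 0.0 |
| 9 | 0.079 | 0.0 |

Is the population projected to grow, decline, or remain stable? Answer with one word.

R0 = Σ lx·mx = 0 + 0 + 0 + 0 + 0.0914 + 0 + 0.086 + 0 + 0 + 0 = 0.1774
R0 < 1, so the population is declining.

declining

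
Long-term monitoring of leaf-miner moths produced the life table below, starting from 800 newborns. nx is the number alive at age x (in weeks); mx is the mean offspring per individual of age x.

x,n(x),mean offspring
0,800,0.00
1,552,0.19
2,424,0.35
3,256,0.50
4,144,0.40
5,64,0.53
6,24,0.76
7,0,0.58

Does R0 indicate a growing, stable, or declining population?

lx = nx/n0 = nx/800: 1, 0.69, 0.53, 0.32, 0.18, 0.08, 0.03, 0
R0 = Σ lx·mx = 0 + 0.1311 + 0.1855 + 0.16 + 0.072 + 0.0424 + 0.0228 + 0 = 0.6138
R0 < 1, so the population is declining.

declining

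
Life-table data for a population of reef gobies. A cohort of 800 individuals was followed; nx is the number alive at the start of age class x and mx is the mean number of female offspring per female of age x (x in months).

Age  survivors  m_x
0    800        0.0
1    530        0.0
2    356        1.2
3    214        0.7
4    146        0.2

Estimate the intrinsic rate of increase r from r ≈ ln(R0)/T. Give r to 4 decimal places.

lx = nx/n0 = nx/800: 1, 0.6625, 0.445, 0.2675, 0.1825
R0 = Σ lx·mx = 0 + 0 + 0.534 + 0.18725 + 0.0365 = 0.75775
Σ x·lx·mx = 1.77575; T = 1.77575/0.75775 = 2.34345…
r ≈ ln(R0)/T = ln(0.75775)/2.34345… = -0.118373… → -0.1184

-0.1184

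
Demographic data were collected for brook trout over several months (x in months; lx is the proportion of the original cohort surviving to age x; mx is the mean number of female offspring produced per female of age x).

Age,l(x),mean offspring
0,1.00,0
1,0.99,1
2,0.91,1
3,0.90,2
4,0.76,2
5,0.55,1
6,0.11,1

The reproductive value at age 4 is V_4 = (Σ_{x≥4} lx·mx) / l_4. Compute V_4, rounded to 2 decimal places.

2.87

lx·mx for x ≥ 4: 1.52, 0.55, 0.11 → sum = 2.18
V_4 = 2.18 / l_4 = 2.18 / 0.76 = 2.868421… → 2.87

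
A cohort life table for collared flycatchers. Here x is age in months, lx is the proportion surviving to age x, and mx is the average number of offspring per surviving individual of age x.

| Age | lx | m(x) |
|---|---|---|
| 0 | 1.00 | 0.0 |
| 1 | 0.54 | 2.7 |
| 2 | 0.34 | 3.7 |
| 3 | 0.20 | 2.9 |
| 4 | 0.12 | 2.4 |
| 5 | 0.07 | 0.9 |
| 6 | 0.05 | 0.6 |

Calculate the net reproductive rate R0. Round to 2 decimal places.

3.68

lx·mx by age: 0, 1.458, 1.258, 0.58, 0.288, 0.063, 0.03
R0 = Σ lx·mx = 3.677 → 3.68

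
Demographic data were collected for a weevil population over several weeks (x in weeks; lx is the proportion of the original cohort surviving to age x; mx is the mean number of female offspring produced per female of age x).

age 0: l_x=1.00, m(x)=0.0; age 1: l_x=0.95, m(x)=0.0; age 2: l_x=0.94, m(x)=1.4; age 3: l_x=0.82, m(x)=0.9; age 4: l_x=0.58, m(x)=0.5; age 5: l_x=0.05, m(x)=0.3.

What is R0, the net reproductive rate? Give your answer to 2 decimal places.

lx·mx by age: 0, 0, 1.316, 0.738, 0.29, 0.015
R0 = Σ lx·mx = 2.359 → 2.36

2.36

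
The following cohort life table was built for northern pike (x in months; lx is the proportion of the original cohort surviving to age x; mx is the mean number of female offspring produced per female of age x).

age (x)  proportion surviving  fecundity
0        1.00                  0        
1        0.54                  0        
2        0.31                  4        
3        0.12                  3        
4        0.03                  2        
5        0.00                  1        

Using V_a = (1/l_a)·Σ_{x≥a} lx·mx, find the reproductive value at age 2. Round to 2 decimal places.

lx·mx for x ≥ 2: 1.24, 0.36, 0.06, 0 → sum = 1.66
V_2 = 1.66 / l_2 = 1.66 / 0.31 = 5.354839… → 5.35

5.35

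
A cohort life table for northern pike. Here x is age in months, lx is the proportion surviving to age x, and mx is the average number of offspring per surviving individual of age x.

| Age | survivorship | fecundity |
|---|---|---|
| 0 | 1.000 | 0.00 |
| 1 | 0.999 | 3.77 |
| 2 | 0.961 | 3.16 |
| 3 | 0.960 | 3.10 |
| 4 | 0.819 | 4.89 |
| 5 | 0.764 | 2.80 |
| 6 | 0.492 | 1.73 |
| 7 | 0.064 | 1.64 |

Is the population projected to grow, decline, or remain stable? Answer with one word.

growing

R0 = Σ lx·mx = 0 + 3.76623 + 3.03676 + 2.976 + 4.00491 + 2.1392 + 0.85116 + 0.10496 = 16.87922
R0 > 1, so the population is growing.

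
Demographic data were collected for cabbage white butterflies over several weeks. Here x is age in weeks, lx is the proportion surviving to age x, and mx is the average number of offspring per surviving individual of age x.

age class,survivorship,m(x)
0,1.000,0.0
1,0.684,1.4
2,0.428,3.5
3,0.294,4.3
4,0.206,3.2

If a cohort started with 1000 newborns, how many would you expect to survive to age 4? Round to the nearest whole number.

206

Expected survivors = N0 · l_4 = 1000 × 0.206 = 206 → 206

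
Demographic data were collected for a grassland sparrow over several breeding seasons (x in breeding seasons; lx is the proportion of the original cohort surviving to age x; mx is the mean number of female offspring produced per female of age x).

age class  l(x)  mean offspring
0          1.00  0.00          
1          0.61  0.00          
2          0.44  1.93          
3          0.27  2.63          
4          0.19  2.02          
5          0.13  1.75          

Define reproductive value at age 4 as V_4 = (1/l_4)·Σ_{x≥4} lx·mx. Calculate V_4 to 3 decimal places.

lx·mx for x ≥ 4: 0.3838, 0.2275 → sum = 0.6113
V_4 = 0.6113 / l_4 = 0.6113 / 0.19 = 3.217368… → 3.217

3.217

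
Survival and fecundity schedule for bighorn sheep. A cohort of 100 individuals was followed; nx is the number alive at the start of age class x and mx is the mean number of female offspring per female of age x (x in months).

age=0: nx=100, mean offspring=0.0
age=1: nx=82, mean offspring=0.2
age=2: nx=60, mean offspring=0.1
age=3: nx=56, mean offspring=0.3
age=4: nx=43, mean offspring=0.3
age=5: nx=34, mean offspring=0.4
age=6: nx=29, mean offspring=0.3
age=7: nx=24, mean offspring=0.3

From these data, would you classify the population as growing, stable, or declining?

declining

lx = nx/n0 = nx/100: 1, 0.82, 0.6, 0.56, 0.43, 0.34, 0.29, 0.24
R0 = Σ lx·mx = 0 + 0.164 + 0.06 + 0.168 + 0.129 + 0.136 + 0.087 + 0.072 = 0.816
R0 < 1, so the population is declining.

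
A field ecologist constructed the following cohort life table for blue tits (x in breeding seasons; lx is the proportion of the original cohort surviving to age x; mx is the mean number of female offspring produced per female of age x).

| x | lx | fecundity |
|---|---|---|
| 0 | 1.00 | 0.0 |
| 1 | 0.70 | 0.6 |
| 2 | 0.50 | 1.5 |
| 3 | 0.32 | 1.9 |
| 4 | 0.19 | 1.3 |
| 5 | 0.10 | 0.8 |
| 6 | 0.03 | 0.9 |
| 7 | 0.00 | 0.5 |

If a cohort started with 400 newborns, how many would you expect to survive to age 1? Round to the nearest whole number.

280

Expected survivors = N0 · l_1 = 400 × 0.70 = 280 → 280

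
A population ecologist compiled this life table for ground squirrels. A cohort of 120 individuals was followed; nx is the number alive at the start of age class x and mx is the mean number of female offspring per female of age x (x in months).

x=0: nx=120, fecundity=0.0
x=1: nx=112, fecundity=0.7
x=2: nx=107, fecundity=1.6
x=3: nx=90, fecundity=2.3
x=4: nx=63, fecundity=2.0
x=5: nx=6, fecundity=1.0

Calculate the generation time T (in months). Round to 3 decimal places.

lx = nx/n0 = nx/120: 1, 0.93333…, 0.89167…, 0.75, 0.525, 0.05
lx·mx: 0, 0.653333…, 1.426667…, 1.725, 1.05, 0.05 → R0 = 4.905…
x·lx·mx: 0, 0.653333…, 2.853333…, 5.175, 4.2, 0.25 → Σ = 13.131667…
T = 13.131667… / 4.905… = 2.6772… → 2.677

2.677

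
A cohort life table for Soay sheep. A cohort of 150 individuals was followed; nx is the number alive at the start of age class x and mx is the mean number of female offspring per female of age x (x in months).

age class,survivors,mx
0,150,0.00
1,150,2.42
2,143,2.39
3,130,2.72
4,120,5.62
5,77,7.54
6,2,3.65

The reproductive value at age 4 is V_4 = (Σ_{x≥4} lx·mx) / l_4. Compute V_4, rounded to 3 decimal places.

lx = nx/n0 = nx/150: 1, 1, 0.95333…, 0.86667…, 0.8, 0.51333…, 0.01333…
lx·mx for x ≥ 4: 4.496, 3.870533…, 0.048667… → sum = 8.4152…
V_4 = 8.4152… / l_4 = 8.4152… / 0.8 = 10.519… → 10.519

10.519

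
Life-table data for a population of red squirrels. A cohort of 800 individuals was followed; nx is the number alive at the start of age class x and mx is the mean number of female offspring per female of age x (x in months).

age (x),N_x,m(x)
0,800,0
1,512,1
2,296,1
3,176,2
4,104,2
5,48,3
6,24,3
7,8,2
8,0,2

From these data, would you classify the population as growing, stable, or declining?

growing

lx = nx/n0 = nx/800: 1, 0.64, 0.37, 0.22, 0.13, 0.06, 0.03, 0.01, 0
R0 = Σ lx·mx = 0 + 0.64 + 0.37 + 0.44 + 0.26 + 0.18 + 0.09 + 0.02 + 0 = 2
R0 > 1, so the population is growing.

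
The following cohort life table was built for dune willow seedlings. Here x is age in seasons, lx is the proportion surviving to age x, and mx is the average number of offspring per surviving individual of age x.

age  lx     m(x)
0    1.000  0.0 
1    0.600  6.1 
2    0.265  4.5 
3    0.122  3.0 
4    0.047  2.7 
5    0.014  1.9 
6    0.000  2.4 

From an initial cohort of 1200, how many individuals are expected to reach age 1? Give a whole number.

Expected survivors = N0 · l_1 = 1200 × 0.600 = 720 → 720

720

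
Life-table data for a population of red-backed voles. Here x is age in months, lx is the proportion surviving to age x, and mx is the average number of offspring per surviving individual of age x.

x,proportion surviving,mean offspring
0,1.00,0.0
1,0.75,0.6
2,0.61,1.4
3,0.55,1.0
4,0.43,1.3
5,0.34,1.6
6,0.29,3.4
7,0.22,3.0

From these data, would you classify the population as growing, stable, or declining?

growing

R0 = Σ lx·mx = 0 + 0.45 + 0.854 + 0.55 + 0.559 + 0.544 + 0.986 + 0.66 = 4.603
R0 > 1, so the population is growing.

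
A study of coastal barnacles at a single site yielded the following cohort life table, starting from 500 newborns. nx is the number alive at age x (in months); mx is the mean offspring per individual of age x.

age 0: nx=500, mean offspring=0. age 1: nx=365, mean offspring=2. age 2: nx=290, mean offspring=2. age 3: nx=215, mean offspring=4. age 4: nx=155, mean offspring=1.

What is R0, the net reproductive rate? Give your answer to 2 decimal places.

lx = nx/n0 = nx/500: 1, 0.73, 0.58, 0.43, 0.31
lx·mx by age: 0, 1.46, 1.16, 1.72, 0.31
R0 = Σ lx·mx = 4.65 → 4.65

4.65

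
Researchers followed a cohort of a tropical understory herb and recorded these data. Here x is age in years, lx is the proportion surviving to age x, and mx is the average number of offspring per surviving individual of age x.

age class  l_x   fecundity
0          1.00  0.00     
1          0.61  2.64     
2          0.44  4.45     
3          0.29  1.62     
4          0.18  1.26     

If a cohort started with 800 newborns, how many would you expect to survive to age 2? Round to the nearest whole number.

Expected survivors = N0 · l_2 = 800 × 0.44 = 352 → 352

352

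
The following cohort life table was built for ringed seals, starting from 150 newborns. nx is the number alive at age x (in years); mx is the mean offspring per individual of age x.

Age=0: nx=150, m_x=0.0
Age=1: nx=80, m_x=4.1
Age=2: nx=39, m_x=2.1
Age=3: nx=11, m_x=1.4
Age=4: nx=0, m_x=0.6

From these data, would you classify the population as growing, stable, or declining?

growing

lx = nx/n0 = nx/150: 1, 0.53333…, 0.26, 0.07333…, 0
R0 = Σ lx·mx = 0 + 2.186667… + 0.546 + 0.102667… + 0 = 2.835333…
R0 > 1, so the population is growing.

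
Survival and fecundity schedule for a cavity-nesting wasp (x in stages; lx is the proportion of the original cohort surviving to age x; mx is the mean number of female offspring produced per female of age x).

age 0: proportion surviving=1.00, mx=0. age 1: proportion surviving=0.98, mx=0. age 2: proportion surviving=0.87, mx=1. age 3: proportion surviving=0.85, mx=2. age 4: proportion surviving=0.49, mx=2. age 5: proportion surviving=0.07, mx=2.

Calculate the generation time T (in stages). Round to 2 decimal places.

3.11

lx·mx: 0, 0, 0.87, 1.7, 0.98, 0.14 → R0 = 3.69
x·lx·mx: 0, 0, 1.74, 5.1, 3.92, 0.7 → Σ = 11.46
T = 11.46 / 3.69 = 3.105691… → 3.11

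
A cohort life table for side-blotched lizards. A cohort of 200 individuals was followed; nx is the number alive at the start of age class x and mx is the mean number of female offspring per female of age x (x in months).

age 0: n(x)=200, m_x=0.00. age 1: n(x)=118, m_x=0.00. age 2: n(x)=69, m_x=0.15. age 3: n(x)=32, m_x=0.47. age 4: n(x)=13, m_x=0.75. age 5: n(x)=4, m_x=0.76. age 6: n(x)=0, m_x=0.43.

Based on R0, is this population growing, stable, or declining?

lx = nx/n0 = nx/200: 1, 0.59, 0.345, 0.16, 0.065, 0.02, 0
R0 = Σ lx·mx = 0 + 0 + 0.05175 + 0.0752 + 0.04875 + 0.0152 + 0 = 0.1909
R0 < 1, so the population is declining.

declining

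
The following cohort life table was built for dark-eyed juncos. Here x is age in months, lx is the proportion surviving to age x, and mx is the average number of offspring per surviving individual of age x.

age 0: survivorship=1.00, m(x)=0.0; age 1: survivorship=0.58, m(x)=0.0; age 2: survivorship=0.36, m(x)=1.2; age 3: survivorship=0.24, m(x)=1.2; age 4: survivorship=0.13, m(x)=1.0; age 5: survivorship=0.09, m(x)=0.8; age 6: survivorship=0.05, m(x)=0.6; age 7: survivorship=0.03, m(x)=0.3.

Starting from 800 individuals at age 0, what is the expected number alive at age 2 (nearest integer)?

288

Expected survivors = N0 · l_2 = 800 × 0.36 = 288 → 288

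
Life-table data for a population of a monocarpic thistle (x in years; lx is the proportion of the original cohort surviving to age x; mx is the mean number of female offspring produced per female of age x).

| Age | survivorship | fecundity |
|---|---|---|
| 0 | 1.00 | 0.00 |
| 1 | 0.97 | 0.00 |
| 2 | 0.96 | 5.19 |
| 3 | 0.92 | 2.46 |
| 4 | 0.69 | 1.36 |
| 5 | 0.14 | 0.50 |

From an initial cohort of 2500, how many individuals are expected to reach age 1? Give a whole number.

2425

Expected survivors = N0 · l_1 = 2500 × 0.97 = 2425 → 2425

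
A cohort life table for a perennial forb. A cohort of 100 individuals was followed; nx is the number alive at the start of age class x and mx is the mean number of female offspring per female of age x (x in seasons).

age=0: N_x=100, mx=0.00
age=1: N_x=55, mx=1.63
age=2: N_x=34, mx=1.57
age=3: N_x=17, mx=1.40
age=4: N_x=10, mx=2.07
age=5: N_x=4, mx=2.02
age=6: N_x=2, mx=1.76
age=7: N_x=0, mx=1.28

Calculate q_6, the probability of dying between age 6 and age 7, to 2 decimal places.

lx = nx/n0 = nx/100: 1, 0.55, 0.34, 0.17, 0.1, 0.04, 0.02, 0
q_6 = (l_6 − l_7) / l_6 = (0.02 − 0) / 0.02
     = 0.02 / 0.02 = 1 → 1.00

1.00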